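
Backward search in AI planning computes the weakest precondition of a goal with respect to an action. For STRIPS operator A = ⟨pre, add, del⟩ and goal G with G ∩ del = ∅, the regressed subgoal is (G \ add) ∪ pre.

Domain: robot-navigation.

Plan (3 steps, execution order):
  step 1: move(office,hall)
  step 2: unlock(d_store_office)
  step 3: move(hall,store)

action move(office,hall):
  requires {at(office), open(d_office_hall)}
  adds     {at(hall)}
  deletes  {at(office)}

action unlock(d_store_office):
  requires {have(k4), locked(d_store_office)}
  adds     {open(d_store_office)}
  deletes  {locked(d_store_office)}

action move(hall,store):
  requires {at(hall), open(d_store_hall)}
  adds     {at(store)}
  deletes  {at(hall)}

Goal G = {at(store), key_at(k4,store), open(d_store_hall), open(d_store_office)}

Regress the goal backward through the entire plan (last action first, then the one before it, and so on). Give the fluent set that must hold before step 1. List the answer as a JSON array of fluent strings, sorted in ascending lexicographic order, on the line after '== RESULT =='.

Work backward from the goal:
  through step 3 (move(hall,store)): drop {at(store)}, keep {key_at(k4,store), open(d_store_hall), open(d_store_office)}, require {at(hall), open(d_store_hall)}
    → {at(hall), key_at(k4,store), open(d_store_hall), open(d_store_office)}
  through step 2 (unlock(d_store_office)): drop {open(d_store_office)}, keep {at(hall), key_at(k4,store), open(d_store_hall)}, require {have(k4), locked(d_store_office)}
    → {at(hall), have(k4), key_at(k4,store), locked(d_store_office), open(d_store_hall)}
  through step 1 (move(office,hall)): drop {at(hall)}, keep {have(k4), key_at(k4,store), locked(d_store_office), open(d_store_hall)}, require {at(office), open(d_office_hall)}
    → {at(office), have(k4), key_at(k4,store), locked(d_store_office), open(d_office_hall), open(d_store_hall)}

== RESULT ==
["at(office)", "have(k4)", "key_at(k4,store)", "locked(d_store_office)", "open(d_office_hall)", "open(d_store_hall)"]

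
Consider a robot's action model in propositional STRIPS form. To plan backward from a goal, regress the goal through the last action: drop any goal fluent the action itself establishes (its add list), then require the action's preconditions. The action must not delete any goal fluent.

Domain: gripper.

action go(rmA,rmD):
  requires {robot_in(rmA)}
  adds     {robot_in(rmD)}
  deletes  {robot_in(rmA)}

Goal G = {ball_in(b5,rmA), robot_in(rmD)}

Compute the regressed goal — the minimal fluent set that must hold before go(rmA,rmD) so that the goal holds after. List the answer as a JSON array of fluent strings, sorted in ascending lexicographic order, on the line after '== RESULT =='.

Compute (G \ add) ∪ pre:
  G ∩ del = {}  (empty — regression defined)
  G \ add = {ball_in(b5,rmA), robot_in(rmD)} \ {robot_in(rmD)} = {ball_in(b5,rmA)}
  ∪ pre   = {ball_in(b5,rmA)} ∪ {robot_in(rmA)}
          = {ball_in(b5,rmA), robot_in(rmA)}

== RESULT ==
["ball_in(b5,rmA)", "robot_in(rmA)"]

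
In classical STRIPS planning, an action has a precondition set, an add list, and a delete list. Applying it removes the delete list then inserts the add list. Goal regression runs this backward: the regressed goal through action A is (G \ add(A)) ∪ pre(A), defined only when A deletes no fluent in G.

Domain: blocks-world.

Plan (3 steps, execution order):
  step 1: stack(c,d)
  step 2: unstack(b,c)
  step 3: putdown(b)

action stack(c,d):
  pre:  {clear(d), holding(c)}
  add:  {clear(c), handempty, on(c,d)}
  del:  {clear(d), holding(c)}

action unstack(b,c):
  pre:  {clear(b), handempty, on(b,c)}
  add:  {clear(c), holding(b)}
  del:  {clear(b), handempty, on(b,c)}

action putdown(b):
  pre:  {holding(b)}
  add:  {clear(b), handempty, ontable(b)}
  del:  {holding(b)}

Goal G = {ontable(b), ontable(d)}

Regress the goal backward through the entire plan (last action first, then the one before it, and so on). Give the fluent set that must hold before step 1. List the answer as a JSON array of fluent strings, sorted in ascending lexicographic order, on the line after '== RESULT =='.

Work backward from the goal:
  through step 3 (putdown(b)): drop {ontable(b)}, keep {ontable(d)}, require {holding(b)}
    → {holding(b), ontable(d)}
  through step 2 (unstack(b,c)): drop {holding(b)}, keep {ontable(d)}, require {clear(b), handempty, on(b,c)}
    → {clear(b), handempty, on(b,c), ontable(d)}
  through step 1 (stack(c,d)): drop {handempty}, keep {clear(b), on(b,c), ontable(d)}, require {clear(d), holding(c)}
    → {clear(b), clear(d), holding(c), on(b,c), ontable(d)}

== RESULT ==
["clear(b)", "clear(d)", "holding(c)", "on(b,c)", "ontable(d)"]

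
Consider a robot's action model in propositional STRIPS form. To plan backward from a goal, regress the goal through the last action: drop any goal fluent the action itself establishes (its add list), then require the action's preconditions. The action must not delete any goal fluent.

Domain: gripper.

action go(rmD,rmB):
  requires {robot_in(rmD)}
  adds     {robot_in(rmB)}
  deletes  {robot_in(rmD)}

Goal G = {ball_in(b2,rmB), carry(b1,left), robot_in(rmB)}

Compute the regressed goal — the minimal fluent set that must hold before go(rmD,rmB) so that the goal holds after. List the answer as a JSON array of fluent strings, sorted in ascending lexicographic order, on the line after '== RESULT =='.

Regress:
  G ∩ del = {}  (empty — regression defined)
  G \ add = {ball_in(b2,rmB), carry(b1,left), robot_in(rmB)} \ {robot_in(rmB)} = {ball_in(b2,rmB), carry(b1,left)}
  ∪ pre   = {ball_in(b2,rmB), carry(b1,left)} ∪ {robot_in(rmD)}
          = {ball_in(b2,rmB), carry(b1,left), robot_in(rmD)}

== RESULT ==
["ball_in(b2,rmB)", "carry(b1,left)", "robot_in(rmD)"]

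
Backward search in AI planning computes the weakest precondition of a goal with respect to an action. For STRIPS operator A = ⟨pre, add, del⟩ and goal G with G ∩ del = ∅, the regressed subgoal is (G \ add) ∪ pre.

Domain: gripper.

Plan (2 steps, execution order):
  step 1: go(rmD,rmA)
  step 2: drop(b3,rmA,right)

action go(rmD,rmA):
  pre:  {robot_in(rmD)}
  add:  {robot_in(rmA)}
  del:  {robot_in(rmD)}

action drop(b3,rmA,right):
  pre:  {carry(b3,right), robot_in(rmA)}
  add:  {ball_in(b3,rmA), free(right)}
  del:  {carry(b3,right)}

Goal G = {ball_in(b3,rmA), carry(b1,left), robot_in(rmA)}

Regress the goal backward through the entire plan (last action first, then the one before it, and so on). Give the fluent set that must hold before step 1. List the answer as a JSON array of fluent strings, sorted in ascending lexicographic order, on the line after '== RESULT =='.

Regress step by step:
  through step 2 (drop(b3,rmA,right)): drop {ball_in(b3,rmA)}, keep {carry(b1,left), robot_in(rmA)}, require {carry(b3,right), robot_in(rmA)}
    → {carry(b1,left), carry(b3,right), robot_in(rmA)}
  through step 1 (go(rmD,rmA)): drop {robot_in(rmA)}, keep {carry(b1,left), carry(b3,right)}, require {robot_in(rmD)}
    → {carry(b1,left), carry(b3,right), robot_in(rmD)}

== RESULT ==
["carry(b1,left)", "carry(b3,right)", "robot_in(rmD)"]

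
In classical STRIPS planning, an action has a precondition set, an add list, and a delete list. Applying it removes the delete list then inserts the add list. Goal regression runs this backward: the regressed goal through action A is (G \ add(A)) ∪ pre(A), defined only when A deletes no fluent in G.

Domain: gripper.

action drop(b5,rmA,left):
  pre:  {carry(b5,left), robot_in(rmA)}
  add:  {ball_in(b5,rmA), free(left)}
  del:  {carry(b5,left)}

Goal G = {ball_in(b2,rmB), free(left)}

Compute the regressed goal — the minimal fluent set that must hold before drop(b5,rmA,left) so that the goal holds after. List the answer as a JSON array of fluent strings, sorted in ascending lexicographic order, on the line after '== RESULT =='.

Compute (G \ add) ∪ pre:
  G ∩ del = {}  (empty — regression defined)
  G \ add = {ball_in(b2,rmB), free(left)} \ {ball_in(b5,rmA), free(left)} = {ball_in(b2,rmB)}
  ∪ pre   = {ball_in(b2,rmB)} ∪ {carry(b5,left), robot_in(rmA)}
          = {ball_in(b2,rmB), carry(b5,left), robot_in(rmA)}

== RESULT ==
["ball_in(b2,rmB)", "carry(b5,left)", "robot_in(rmA)"]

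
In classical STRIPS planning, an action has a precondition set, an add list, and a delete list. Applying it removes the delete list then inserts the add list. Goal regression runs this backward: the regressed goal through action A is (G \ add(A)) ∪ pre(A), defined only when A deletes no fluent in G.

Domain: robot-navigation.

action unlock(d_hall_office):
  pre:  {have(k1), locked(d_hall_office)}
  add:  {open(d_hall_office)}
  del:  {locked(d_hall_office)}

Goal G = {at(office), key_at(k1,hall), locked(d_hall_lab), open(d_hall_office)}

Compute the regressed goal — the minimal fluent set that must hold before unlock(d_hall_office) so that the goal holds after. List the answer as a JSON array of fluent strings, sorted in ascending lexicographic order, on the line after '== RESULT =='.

Regress:
  G ∩ del = {}  (empty — regression defined)
  G \ add = {at(office), key_at(k1,hall), locked(d_hall_lab), open(d_hall_office)} \ {open(d_hall_office)} = {at(office), key_at(k1,hall), locked(d_hall_lab)}
  ∪ pre   = {at(office), key_at(k1,hall), locked(d_hall_lab)} ∪ {have(k1), locked(d_hall_office)}
          = {at(office), have(k1), key_at(k1,hall), locked(d_hall_lab), locked(d_hall_office)}

== RESULT ==
["at(office)", "have(k1)", "key_at(k1,hall)", "locked(d_hall_lab)", "locked(d_hall_office)"]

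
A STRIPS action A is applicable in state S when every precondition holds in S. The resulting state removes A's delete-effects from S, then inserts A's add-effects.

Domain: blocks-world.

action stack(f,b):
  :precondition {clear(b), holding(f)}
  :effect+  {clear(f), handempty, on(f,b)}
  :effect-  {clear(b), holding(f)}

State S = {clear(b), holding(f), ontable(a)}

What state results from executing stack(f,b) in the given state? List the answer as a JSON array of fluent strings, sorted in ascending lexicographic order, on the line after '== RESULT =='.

Progress:
  pre ⊆ S: {clear(b), holding(f)} ⊆ S  — applicable
  S \ del = {ontable(a)}
  ∪ add   = {clear(f), handempty, on(f,b), ontable(a)}

== RESULT ==
["clear(f)", "handempty", "on(f,b)", "ontable(a)"]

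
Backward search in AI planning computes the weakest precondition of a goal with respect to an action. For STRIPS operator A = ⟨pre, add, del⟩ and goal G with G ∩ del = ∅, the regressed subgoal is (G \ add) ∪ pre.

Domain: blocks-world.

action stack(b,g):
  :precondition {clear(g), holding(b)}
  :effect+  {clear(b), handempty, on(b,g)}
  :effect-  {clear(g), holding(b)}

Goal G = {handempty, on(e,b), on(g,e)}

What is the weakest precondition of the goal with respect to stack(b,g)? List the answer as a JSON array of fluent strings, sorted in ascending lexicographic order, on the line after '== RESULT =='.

Compute (G \ add) ∪ pre:
  G ∩ del = {}  (empty — regression defined)
  G \ add = {handempty, on(e,b), on(g,e)} \ {clear(b), handempty, on(b,g)} = {on(e,b), on(g,e)}
  ∪ pre   = {on(e,b), on(g,e)} ∪ {clear(g), holding(b)}
          = {clear(g), holding(b), on(e,b), on(g,e)}

== RESULT ==
["clear(g)", "holding(b)", "on(e,b)", "on(g,e)"]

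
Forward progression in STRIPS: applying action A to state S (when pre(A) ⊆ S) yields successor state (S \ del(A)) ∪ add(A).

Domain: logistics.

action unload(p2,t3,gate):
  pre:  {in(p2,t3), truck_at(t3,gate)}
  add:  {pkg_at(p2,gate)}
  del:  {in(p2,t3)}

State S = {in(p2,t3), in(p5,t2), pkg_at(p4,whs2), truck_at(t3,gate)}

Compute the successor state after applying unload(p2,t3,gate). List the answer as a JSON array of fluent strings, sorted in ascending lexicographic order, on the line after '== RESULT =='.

Progress:
  pre ⊆ S: {in(p2,t3), truck_at(t3,gate)} ⊆ S  — applicable
  S \ del = {in(p5,t2), pkg_at(p4,whs2), truck_at(t3,gate)}
  ∪ add   = {in(p5,t2), pkg_at(p2,gate), pkg_at(p4,whs2), truck_at(t3,gate)}

== RESULT ==
["in(p5,t2)", "pkg_at(p2,gate)", "pkg_at(p4,whs2)", "truck_at(t3,gate)"]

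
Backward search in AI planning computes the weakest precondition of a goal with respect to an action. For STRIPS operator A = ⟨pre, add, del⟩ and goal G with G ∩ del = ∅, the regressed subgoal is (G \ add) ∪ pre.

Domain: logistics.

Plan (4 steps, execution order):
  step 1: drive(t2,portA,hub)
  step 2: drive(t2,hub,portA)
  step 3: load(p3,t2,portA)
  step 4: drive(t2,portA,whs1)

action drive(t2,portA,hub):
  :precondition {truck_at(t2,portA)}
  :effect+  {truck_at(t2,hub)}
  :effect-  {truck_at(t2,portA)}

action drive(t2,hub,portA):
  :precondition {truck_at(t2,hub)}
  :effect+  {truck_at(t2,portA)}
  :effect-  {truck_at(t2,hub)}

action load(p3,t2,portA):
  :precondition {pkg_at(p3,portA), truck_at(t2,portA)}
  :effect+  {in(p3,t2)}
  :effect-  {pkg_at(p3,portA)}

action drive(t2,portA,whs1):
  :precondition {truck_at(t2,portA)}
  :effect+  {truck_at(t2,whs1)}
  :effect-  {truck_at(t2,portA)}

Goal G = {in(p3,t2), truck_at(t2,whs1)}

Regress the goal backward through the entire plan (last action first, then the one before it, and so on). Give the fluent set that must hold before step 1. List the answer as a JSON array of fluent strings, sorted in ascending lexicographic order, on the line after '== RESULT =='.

Regress step by step:
  through step 4 (drive(t2,portA,whs1)): drop {truck_at(t2,whs1)}, keep {in(p3,t2)}, require {truck_at(t2,portA)}
    → {in(p3,t2), truck_at(t2,portA)}
  through step 3 (load(p3,t2,portA)): drop {in(p3,t2)}, keep {truck_at(t2,portA)}, require {pkg_at(p3,portA), truck_at(t2,portA)}
    → {pkg_at(p3,portA), truck_at(t2,portA)}
  through step 2 (drive(t2,hub,portA)): drop {truck_at(t2,portA)}, keep {pkg_at(p3,portA)}, require {truck_at(t2,hub)}
    → {pkg_at(p3,portA), truck_at(t2,hub)}
  through step 1 (drive(t2,portA,hub)): drop {truck_at(t2,hub)}, keep {pkg_at(p3,portA)}, require {truck_at(t2,portA)}
    → {pkg_at(p3,portA), truck_at(t2,portA)}

== RESULT ==
["pkg_at(p3,portA)", "truck_at(t2,portA)"]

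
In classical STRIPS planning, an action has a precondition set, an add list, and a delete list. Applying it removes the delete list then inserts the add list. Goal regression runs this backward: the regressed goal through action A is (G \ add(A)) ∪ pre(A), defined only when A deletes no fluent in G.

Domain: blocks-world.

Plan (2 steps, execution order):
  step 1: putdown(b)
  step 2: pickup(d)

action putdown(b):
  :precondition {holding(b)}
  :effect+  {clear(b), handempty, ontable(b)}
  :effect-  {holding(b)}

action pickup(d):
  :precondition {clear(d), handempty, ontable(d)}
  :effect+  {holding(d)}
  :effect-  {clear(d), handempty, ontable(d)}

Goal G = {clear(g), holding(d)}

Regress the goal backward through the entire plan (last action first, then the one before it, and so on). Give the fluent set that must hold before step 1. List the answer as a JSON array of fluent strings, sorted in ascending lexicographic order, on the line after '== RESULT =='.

Work backward from the goal:
  through step 2 (pickup(d)): drop {holding(d)}, keep {clear(g)}, require {clear(d), handempty, ontable(d)}
    → {clear(d), clear(g), handempty, ontable(d)}
  through step 1 (putdown(b)): drop {handempty}, keep {clear(d), clear(g), ontable(d)}, require {holding(b)}
    → {clear(d), clear(g), holding(b), ontable(d)}

== RESULT ==
["clear(d)", "clear(g)", "holding(b)", "ontable(d)"]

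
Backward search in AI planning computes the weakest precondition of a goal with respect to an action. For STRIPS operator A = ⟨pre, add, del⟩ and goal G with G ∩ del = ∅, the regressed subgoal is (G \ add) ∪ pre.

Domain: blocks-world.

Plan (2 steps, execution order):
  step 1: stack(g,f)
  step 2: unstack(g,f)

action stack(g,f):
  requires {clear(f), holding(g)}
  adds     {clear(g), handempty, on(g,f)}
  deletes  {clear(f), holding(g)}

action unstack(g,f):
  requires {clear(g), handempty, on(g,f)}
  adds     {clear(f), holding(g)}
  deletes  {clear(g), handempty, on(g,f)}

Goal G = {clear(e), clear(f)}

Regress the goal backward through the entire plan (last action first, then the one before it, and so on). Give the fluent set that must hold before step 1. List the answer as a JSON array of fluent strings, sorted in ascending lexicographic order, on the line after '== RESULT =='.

Work backward from the goal:
  through step 2 (unstack(g,f)): drop {clear(f)}, keep {clear(e)}, require {clear(g), handempty, on(g,f)}
    → {clear(e), clear(g), handempty, on(g,f)}
  through step 1 (stack(g,f)): drop {clear(g), handempty, on(g,f)}, keep {clear(e)}, require {clear(f), holding(g)}
    → {clear(e), clear(f), holding(g)}

== RESULT ==
["clear(e)", "clear(f)", "holding(g)"]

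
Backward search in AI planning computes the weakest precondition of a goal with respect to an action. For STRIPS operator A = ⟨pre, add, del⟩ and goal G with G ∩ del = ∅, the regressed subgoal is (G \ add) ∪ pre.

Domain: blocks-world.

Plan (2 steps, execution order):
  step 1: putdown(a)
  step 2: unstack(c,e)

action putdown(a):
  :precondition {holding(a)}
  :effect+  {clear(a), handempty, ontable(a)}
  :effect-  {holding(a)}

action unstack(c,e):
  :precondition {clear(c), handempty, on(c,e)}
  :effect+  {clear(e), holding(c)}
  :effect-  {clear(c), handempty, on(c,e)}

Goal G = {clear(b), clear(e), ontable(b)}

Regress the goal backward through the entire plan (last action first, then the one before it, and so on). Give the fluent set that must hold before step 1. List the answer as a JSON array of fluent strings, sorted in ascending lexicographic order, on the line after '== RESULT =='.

Regress step by step:
  through step 2 (unstack(c,e)): drop {clear(e)}, keep {clear(b), ontable(b)}, require {clear(c), handempty, on(c,e)}
    → {clear(b), clear(c), handempty, on(c,e), ontable(b)}
  through step 1 (putdown(a)): drop {handempty}, keep {clear(b), clear(c), on(c,e), ontable(b)}, require {holding(a)}
    → {clear(b), clear(c), holding(a), on(c,e), ontable(b)}

== RESULT ==
["clear(b)", "clear(c)", "holding(a)", "on(c,e)", "ontable(b)"]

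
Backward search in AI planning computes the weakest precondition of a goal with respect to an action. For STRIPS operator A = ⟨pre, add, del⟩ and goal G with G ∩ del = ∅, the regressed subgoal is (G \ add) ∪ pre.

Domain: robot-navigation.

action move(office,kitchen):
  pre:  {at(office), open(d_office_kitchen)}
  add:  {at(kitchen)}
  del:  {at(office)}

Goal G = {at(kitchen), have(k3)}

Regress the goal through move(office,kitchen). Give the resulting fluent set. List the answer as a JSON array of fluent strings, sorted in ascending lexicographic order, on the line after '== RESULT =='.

Compute (G \ add) ∪ pre:
  G ∩ del = {}  (empty — regression defined)
  G \ add = {at(kitchen), have(k3)} \ {at(kitchen)} = {have(k3)}
  ∪ pre   = {have(k3)} ∪ {at(office), open(d_office_kitchen)}
          = {at(office), have(k3), open(d_office_kitchen)}

== RESULT ==
["at(office)", "have(k3)", "open(d_office_kitchen)"]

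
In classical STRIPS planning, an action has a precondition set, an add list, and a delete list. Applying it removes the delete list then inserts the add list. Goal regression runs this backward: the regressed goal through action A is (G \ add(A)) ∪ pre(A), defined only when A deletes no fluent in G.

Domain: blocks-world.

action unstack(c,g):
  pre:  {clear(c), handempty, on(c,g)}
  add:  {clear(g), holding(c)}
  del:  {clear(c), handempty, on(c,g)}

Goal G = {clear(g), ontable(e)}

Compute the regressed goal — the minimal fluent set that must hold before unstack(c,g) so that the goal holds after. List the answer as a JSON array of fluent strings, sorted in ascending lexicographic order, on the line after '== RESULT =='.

Regress:
  G ∩ del = {}  (empty — regression defined)
  G \ add = {clear(g), ontable(e)} \ {clear(g), holding(c)} = {ontable(e)}
  ∪ pre   = {ontable(e)} ∪ {clear(c), handempty, on(c,g)}
          = {clear(c), handempty, on(c,g), ontable(e)}

== RESULT ==
["clear(c)", "handempty", "on(c,g)", "ontable(e)"]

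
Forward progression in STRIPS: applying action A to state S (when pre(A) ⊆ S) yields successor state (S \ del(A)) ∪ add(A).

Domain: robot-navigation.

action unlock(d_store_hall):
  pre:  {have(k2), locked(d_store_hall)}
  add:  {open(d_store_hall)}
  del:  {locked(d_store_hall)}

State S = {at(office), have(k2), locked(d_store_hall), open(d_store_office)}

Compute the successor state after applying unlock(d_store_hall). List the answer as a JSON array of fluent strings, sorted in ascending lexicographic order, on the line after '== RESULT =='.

Progress:
  pre ⊆ S: {have(k2), locked(d_store_hall)} ⊆ S  — applicable
  S \ del = {at(office), have(k2), open(d_store_office)}
  ∪ add   = {at(office), have(k2), open(d_store_hall), open(d_store_office)}

== RESULT ==
["at(office)", "have(k2)", "open(d_store_hall)", "open(d_store_office)"]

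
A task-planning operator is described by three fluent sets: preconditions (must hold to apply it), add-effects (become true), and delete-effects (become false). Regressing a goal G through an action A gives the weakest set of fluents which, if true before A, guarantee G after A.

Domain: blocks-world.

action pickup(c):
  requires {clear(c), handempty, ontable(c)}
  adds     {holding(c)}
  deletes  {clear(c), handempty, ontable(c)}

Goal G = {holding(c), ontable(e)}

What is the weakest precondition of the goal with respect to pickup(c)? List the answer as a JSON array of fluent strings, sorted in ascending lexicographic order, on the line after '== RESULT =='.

Regress:
  G ∩ del = {}  (empty — regression defined)
  G \ add = {holding(c), ontable(e)} \ {holding(c)} = {ontable(e)}
  ∪ pre   = {ontable(e)} ∪ {clear(c), handempty, ontable(c)}
          = {clear(c), handempty, ontable(c), ontable(e)}

== RESULT ==
["clear(c)", "handempty", "ontable(c)", "ontable(e)"]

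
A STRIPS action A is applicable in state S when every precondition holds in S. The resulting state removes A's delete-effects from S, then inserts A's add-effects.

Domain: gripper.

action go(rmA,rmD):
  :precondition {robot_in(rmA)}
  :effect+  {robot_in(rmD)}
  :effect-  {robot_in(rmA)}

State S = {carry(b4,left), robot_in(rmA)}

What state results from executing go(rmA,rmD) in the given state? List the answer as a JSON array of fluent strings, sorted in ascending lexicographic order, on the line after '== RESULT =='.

Compute (S \ del) ∪ add:
  pre ⊆ S: {robot_in(rmA)} ⊆ S  — applicable
  S \ del = {carry(b4,left)}
  ∪ add   = {carry(b4,left), robot_in(rmD)}

== RESULT ==
["carry(b4,left)", "robot_in(rmD)"]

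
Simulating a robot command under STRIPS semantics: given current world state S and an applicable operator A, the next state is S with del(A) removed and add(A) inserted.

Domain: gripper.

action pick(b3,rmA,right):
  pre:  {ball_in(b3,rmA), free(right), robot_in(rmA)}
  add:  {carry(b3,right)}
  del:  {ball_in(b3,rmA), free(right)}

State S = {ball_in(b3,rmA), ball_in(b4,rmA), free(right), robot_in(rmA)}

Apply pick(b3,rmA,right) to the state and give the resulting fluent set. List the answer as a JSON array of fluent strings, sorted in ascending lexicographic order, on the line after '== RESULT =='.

Compute (S \ del) ∪ add:
  pre ⊆ S: {ball_in(b3,rmA), free(right), robot_in(rmA)} ⊆ S  — applicable
  S \ del = {ball_in(b4,rmA), robot_in(rmA)}
  ∪ add   = {ball_in(b4,rmA), carry(b3,right), robot_in(rmA)}

== RESULT ==
["ball_in(b4,rmA)", "carry(b3,right)", "robot_in(rmA)"]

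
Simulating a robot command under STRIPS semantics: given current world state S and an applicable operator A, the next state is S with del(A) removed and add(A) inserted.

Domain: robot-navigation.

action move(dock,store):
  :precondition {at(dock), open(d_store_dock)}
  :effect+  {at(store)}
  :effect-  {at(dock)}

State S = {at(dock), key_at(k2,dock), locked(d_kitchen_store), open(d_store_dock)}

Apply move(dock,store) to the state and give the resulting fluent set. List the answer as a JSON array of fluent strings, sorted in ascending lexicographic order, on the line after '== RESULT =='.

Progress:
  pre ⊆ S: {at(dock), open(d_store_dock)} ⊆ S  — applicable
  S \ del = {key_at(k2,dock), locked(d_kitchen_store), open(d_store_dock)}
  ∪ add   = {at(store), key_at(k2,dock), locked(d_kitchen_store), open(d_store_dock)}

== RESULT ==
["at(store)", "key_at(k2,dock)", "locked(d_kitchen_store)", "open(d_store_dock)"]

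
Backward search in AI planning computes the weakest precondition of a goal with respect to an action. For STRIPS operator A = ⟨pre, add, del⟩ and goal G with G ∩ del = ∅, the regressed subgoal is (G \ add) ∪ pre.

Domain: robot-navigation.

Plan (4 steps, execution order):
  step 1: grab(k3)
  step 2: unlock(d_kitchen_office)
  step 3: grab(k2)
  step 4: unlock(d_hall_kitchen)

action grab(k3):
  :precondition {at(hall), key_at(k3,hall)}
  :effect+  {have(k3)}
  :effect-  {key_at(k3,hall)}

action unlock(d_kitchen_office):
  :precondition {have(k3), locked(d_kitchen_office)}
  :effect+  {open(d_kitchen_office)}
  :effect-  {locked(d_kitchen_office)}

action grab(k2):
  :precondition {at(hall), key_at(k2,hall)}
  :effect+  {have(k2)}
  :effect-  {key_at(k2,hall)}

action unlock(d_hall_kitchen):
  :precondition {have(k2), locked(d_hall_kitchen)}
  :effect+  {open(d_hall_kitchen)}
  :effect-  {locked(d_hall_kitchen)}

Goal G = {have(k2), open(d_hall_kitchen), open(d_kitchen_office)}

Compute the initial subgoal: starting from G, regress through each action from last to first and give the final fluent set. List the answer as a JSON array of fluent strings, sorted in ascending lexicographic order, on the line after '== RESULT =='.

Work backward from the goal:
  through step 4 (unlock(d_hall_kitchen)): drop {open(d_hall_kitchen)}, keep {have(k2), open(d_kitchen_office)}, require {have(k2), locked(d_hall_kitchen)}
    → {have(k2), locked(d_hall_kitchen), open(d_kitchen_office)}
  through step 3 (grab(k2)): drop {have(k2)}, keep {locked(d_hall_kitchen), open(d_kitchen_office)}, require {at(hall), key_at(k2,hall)}
    → {at(hall), key_at(k2,hall), locked(d_hall_kitchen), open(d_kitchen_office)}
  through step 2 (unlock(d_kitchen_office)): drop {open(d_kitchen_office)}, keep {at(hall), key_at(k2,hall), locked(d_hall_kitchen)}, require {have(k3), locked(d_kitchen_office)}
    → {at(hall), have(k3), key_at(k2,hall), locked(d_hall_kitchen), locked(d_kitchen_office)}
  through step 1 (grab(k3)): drop {have(k3)}, keep {at(hall), key_at(k2,hall), locked(d_hall_kitchen), locked(d_kitchen_office)}, require {at(hall), key_at(k3,hall)}
    → {at(hall), key_at(k2,hall), key_at(k3,hall), locked(d_hall_kitchen), locked(d_kitchen_office)}

== RESULT ==
["at(hall)", "key_at(k2,hall)", "key_at(k3,hall)", "locked(d_hall_kitchen)", "locked(d_kitchen_office)"]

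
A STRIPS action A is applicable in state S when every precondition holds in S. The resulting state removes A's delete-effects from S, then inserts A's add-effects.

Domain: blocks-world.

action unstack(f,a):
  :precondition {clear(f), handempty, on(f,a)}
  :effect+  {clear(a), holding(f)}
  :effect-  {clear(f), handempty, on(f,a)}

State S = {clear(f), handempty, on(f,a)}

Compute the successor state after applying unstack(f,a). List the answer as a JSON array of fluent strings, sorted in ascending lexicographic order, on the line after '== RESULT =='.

Compute (S \ del) ∪ add:
  pre ⊆ S: {clear(f), handempty, on(f,a)} ⊆ S  — applicable
  S \ del = {}
  ∪ add   = {clear(a), holding(f)}

== RESULT ==
["clear(a)", "holding(f)"]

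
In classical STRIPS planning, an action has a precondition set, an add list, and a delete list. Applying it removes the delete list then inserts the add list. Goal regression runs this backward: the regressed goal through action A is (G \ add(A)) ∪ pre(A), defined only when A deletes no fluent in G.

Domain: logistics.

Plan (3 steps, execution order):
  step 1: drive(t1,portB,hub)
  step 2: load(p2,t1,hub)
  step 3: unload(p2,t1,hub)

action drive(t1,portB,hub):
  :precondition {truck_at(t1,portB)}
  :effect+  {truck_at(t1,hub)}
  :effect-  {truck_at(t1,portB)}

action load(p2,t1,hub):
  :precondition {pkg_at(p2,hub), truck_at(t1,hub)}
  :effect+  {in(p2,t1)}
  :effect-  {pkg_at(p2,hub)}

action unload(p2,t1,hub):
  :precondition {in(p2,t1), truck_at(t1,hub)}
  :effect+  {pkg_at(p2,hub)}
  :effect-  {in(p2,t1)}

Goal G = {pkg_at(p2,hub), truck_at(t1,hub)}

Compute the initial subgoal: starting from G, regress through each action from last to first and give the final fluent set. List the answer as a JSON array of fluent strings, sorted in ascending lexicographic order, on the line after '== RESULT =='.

Work backward from the goal:
  through step 3 (unload(p2,t1,hub)): drop {pkg_at(p2,hub)}, keep {truck_at(t1,hub)}, require {in(p2,t1), truck_at(t1,hub)}
    → {in(p2,t1), truck_at(t1,hub)}
  through step 2 (load(p2,t1,hub)): drop {in(p2,t1)}, keep {truck_at(t1,hub)}, require {pkg_at(p2,hub), truck_at(t1,hub)}
    → {pkg_at(p2,hub), truck_at(t1,hub)}
  through step 1 (drive(t1,portB,hub)): drop {truck_at(t1,hub)}, keep {pkg_at(p2,hub)}, require {truck_at(t1,portB)}
    → {pkg_at(p2,hub), truck_at(t1,portB)}

== RESULT ==
["pkg_at(p2,hub)", "truck_at(t1,portB)"]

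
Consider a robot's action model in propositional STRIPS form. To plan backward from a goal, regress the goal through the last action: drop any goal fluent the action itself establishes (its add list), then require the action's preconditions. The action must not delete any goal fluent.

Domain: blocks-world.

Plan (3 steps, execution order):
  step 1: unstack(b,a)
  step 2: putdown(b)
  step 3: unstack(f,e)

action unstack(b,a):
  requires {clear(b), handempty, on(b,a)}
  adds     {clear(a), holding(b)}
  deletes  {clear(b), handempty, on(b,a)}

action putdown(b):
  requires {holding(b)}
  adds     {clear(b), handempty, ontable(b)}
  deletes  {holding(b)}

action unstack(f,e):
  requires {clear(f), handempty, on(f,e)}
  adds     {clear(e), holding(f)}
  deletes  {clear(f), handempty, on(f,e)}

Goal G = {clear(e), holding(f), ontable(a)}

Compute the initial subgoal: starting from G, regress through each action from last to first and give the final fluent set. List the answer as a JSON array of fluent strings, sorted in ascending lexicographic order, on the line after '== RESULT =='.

Regress step by step:
  through step 3 (unstack(f,e)): drop {clear(e), holding(f)}, keep {ontable(a)}, require {clear(f), handempty, on(f,e)}
    → {clear(f), handempty, on(f,e), ontable(a)}
  through step 2 (putdown(b)): drop {handempty}, keep {clear(f), on(f,e), ontable(a)}, require {holding(b)}
    → {clear(f), holding(b), on(f,e), ontable(a)}
  through step 1 (unstack(b,a)): drop {holding(b)}, keep {clear(f), on(f,e), ontable(a)}, require {clear(b), handempty, on(b,a)}
    → {clear(b), clear(f), handempty, on(b,a), on(f,e), ontable(a)}

== RESULT ==
["clear(b)", "clear(f)", "handempty", "on(b,a)", "on(f,e)", "ontable(a)"]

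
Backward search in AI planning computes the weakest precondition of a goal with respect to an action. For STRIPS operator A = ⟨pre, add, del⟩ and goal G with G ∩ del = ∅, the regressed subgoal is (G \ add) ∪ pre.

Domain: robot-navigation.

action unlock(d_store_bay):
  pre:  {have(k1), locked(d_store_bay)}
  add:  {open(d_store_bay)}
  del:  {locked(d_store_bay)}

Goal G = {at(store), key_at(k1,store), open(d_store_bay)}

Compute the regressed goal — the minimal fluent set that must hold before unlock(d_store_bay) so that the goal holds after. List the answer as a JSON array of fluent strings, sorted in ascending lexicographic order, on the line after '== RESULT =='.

Compute (G \ add) ∪ pre:
  G ∩ del = {}  (empty — regression defined)
  G \ add = {at(store), key_at(k1,store), open(d_store_bay)} \ {open(d_store_bay)} = {at(store), key_at(k1,store)}
  ∪ pre   = {at(store), key_at(k1,store)} ∪ {have(k1), locked(d_store_bay)}
          = {at(store), have(k1), key_at(k1,store), locked(d_store_bay)}

== RESULT ==
["at(store)", "have(k1)", "key_at(k1,store)", "locked(d_store_bay)"]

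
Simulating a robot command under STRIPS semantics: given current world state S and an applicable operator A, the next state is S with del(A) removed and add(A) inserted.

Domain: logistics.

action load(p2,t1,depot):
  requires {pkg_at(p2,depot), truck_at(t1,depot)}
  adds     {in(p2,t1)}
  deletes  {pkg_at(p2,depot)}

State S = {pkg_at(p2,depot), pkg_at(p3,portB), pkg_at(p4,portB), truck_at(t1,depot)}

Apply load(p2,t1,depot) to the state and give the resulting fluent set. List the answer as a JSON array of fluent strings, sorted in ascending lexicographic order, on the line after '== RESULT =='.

Compute (S \ del) ∪ add:
  pre ⊆ S: {pkg_at(p2,depot), truck_at(t1,depot)} ⊆ S  — applicable
  S \ del = {pkg_at(p3,portB), pkg_at(p4,portB), truck_at(t1,depot)}
  ∪ add   = {in(p2,t1), pkg_at(p3,portB), pkg_at(p4,portB), truck_at(t1,depot)}

== RESULT ==
["in(p2,t1)", "pkg_at(p3,portB)", "pkg_at(p4,portB)", "truck_at(t1,depot)"]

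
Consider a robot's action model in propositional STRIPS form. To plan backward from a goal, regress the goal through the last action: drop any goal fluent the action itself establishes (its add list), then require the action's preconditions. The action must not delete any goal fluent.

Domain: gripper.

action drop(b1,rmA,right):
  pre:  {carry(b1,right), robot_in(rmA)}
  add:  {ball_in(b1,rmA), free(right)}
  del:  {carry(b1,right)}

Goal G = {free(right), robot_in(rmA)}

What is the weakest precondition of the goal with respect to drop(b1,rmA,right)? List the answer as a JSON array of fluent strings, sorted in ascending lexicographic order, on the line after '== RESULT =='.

Compute (G \ add) ∪ pre:
  G ∩ del = {}  (empty — regression defined)
  G \ add = {free(right), robot_in(rmA)} \ {ball_in(b1,rmA), free(right)} = {robot_in(rmA)}
  ∪ pre   = {robot_in(rmA)} ∪ {carry(b1,right), robot_in(rmA)}
          = {carry(b1,right), robot_in(rmA)}

== RESULT ==
["carry(b1,right)", "robot_in(rmA)"]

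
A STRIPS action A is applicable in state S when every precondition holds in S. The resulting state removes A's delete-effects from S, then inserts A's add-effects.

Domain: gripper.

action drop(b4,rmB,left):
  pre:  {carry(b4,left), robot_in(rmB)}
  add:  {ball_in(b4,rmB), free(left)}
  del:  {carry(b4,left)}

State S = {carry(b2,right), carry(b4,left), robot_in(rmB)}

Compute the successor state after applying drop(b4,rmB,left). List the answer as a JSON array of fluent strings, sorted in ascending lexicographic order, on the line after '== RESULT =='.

Progress:
  pre ⊆ S: {carry(b4,left), robot_in(rmB)} ⊆ S  — applicable
  S \ del = {carry(b2,right), robot_in(rmB)}
  ∪ add   = {ball_in(b4,rmB), carry(b2,right), free(left), robot_in(rmB)}

== RESULT ==
["ball_in(b4,rmB)", "carry(b2,right)", "free(left)", "robot_in(rmB)"]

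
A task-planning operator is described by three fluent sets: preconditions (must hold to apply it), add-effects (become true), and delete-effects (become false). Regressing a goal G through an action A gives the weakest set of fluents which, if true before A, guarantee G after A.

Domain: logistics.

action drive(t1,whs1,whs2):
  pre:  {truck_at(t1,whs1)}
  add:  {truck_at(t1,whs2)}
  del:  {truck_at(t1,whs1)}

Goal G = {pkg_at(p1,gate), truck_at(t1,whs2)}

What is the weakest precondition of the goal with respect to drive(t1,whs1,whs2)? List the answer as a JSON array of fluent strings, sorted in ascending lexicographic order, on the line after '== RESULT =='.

Regress:
  G ∩ del = {}  (empty — regression defined)
  G \ add = {pkg_at(p1,gate), truck_at(t1,whs2)} \ {truck_at(t1,whs2)} = {pkg_at(p1,gate)}
  ∪ pre   = {pkg_at(p1,gate)} ∪ {truck_at(t1,whs1)}
          = {pkg_at(p1,gate), truck_at(t1,whs1)}

== RESULT ==
["pkg_at(p1,gate)", "truck_at(t1,whs1)"]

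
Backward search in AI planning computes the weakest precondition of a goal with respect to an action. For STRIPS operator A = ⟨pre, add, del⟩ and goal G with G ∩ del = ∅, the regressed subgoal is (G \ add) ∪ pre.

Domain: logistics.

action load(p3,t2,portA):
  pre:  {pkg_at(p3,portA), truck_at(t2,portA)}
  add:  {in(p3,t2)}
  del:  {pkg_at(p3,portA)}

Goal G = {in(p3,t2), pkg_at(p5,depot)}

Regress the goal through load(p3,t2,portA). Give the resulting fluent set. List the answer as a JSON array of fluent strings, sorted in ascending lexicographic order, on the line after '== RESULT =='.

Compute (G \ add) ∪ pre:
  G ∩ del = {}  (empty — regression defined)
  G \ add = {in(p3,t2), pkg_at(p5,depot)} \ {in(p3,t2)} = {pkg_at(p5,depot)}
  ∪ pre   = {pkg_at(p5,depot)} ∪ {pkg_at(p3,portA), truck_at(t2,portA)}
          = {pkg_at(p3,portA), pkg_at(p5,depot), truck_at(t2,portA)}

== RESULT ==
["pkg_at(p3,portA)", "pkg_at(p5,depot)", "truck_at(t2,portA)"]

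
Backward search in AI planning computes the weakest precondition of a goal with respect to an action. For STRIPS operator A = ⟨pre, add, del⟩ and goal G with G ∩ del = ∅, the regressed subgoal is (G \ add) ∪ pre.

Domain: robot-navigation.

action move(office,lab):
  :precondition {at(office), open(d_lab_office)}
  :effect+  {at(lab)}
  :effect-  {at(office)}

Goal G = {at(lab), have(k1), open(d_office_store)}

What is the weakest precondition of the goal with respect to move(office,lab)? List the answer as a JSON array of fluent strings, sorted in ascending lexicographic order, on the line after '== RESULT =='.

Regress:
  G ∩ del = {}  (empty — regression defined)
  G \ add = {at(lab), have(k1), open(d_office_store)} \ {at(lab)} = {have(k1), open(d_office_store)}
  ∪ pre   = {have(k1), open(d_office_store)} ∪ {at(office), open(d_lab_office)}
          = {at(office), have(k1), open(d_lab_office), open(d_office_store)}

== RESULT ==
["at(office)", "have(k1)", "open(d_lab_office)", "open(d_office_store)"]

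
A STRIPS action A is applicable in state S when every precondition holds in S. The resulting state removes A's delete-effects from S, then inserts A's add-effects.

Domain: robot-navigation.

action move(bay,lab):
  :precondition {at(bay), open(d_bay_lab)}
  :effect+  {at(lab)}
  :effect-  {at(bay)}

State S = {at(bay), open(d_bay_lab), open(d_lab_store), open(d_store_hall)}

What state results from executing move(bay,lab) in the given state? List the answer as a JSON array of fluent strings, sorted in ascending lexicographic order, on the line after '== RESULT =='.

Compute (S \ del) ∪ add:
  pre ⊆ S: {at(bay), open(d_bay_lab)} ⊆ S  — applicable
  S \ del = {open(d_bay_lab), open(d_lab_store), open(d_store_hall)}
  ∪ add   = {at(lab), open(d_bay_lab), open(d_lab_store), open(d_store_hall)}

== RESULT ==
["at(lab)", "open(d_bay_lab)", "open(d_lab_store)", "open(d_store_hall)"]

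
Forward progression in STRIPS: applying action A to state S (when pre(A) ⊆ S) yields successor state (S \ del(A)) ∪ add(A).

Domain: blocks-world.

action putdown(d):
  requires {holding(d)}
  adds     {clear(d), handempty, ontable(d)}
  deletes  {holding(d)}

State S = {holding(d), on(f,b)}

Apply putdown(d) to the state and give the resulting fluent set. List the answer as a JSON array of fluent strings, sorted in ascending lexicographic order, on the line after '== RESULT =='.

Progress:
  pre ⊆ S: {holding(d)} ⊆ S  — applicable
  S \ del = {on(f,b)}
  ∪ add   = {clear(d), handempty, on(f,b), ontable(d)}

== RESULT ==
["clear(d)", "handempty", "on(f,b)", "ontable(d)"]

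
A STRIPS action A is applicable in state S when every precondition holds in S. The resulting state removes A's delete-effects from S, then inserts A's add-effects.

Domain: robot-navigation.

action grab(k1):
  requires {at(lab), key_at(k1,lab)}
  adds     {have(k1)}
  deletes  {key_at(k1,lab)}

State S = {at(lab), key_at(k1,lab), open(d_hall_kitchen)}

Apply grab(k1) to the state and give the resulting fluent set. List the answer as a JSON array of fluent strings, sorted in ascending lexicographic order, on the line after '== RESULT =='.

Compute (S \ del) ∪ add:
  pre ⊆ S: {at(lab), key_at(k1,lab)} ⊆ S  — applicable
  S \ del = {at(lab), open(d_hall_kitchen)}
  ∪ add   = {at(lab), have(k1), open(d_hall_kitchen)}

== RESULT ==
["at(lab)", "have(k1)", "open(d_hall_kitchen)"]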